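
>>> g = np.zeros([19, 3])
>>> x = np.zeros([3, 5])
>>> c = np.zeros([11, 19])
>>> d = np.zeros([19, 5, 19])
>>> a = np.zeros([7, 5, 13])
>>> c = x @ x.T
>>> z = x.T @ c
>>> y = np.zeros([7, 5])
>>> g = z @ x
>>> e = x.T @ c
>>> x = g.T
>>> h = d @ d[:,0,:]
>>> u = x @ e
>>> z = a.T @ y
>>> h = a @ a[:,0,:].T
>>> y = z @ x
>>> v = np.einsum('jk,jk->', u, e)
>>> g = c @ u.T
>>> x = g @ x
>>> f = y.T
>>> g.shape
(3, 5)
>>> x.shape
(3, 5)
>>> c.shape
(3, 3)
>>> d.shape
(19, 5, 19)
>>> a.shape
(7, 5, 13)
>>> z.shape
(13, 5, 5)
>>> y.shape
(13, 5, 5)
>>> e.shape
(5, 3)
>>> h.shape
(7, 5, 7)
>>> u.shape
(5, 3)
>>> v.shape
()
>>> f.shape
(5, 5, 13)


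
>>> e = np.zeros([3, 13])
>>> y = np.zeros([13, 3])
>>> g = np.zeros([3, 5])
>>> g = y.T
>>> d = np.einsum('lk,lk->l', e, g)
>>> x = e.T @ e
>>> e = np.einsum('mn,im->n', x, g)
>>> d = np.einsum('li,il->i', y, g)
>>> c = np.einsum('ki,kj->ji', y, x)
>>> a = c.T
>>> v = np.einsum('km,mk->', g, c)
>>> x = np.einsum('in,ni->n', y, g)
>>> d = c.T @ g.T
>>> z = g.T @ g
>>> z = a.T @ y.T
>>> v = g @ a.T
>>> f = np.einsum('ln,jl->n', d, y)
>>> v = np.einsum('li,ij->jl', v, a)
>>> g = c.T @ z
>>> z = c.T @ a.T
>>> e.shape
(13,)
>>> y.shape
(13, 3)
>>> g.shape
(3, 13)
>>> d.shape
(3, 3)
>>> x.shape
(3,)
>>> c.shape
(13, 3)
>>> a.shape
(3, 13)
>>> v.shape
(13, 3)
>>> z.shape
(3, 3)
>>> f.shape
(3,)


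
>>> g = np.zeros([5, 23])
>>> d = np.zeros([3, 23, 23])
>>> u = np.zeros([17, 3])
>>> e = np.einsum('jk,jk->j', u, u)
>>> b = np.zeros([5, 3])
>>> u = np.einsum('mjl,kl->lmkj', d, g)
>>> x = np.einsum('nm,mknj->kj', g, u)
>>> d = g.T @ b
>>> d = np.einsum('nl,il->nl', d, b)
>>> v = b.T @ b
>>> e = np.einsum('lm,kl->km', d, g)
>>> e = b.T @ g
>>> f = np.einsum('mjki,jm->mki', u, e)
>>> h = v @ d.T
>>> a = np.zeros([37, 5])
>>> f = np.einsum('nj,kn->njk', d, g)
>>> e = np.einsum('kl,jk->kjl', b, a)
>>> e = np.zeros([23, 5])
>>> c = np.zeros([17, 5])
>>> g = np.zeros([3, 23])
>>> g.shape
(3, 23)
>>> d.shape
(23, 3)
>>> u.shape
(23, 3, 5, 23)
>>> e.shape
(23, 5)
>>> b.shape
(5, 3)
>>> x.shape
(3, 23)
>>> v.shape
(3, 3)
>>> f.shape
(23, 3, 5)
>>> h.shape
(3, 23)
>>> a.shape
(37, 5)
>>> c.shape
(17, 5)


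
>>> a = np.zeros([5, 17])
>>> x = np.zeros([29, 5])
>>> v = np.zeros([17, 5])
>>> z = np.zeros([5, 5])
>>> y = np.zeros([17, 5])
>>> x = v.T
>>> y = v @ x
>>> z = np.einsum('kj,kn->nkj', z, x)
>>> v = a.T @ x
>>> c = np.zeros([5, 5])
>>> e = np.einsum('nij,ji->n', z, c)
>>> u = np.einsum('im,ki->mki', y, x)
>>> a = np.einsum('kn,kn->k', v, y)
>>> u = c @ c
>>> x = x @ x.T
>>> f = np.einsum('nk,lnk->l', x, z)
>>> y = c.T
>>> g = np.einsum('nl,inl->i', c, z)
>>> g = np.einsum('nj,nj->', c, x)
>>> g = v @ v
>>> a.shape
(17,)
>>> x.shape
(5, 5)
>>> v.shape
(17, 17)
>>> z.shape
(17, 5, 5)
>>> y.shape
(5, 5)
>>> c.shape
(5, 5)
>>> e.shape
(17,)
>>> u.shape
(5, 5)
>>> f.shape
(17,)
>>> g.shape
(17, 17)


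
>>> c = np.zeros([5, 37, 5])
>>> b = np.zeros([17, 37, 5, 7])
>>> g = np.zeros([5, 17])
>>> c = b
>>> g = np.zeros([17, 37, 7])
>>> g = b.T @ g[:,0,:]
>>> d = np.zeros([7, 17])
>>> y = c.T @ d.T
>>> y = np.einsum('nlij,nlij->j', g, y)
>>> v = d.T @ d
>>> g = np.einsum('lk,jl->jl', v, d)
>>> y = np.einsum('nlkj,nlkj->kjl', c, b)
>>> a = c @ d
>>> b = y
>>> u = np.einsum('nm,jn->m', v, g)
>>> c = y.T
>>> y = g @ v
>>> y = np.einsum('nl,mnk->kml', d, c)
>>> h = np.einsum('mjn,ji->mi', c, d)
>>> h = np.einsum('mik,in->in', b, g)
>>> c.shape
(37, 7, 5)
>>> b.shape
(5, 7, 37)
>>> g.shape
(7, 17)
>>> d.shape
(7, 17)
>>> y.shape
(5, 37, 17)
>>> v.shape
(17, 17)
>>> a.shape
(17, 37, 5, 17)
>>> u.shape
(17,)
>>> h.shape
(7, 17)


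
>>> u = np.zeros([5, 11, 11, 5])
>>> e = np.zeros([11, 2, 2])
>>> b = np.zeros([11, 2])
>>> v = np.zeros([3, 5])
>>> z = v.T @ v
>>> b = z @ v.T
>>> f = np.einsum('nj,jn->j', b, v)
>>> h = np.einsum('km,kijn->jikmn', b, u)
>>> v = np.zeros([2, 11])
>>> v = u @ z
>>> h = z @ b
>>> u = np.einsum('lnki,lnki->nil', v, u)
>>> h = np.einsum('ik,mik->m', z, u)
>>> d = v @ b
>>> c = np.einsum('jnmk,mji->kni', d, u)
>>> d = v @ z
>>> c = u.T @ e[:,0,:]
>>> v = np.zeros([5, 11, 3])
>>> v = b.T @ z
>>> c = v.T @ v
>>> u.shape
(11, 5, 5)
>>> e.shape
(11, 2, 2)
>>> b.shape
(5, 3)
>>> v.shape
(3, 5)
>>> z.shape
(5, 5)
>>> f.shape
(3,)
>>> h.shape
(11,)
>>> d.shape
(5, 11, 11, 5)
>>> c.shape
(5, 5)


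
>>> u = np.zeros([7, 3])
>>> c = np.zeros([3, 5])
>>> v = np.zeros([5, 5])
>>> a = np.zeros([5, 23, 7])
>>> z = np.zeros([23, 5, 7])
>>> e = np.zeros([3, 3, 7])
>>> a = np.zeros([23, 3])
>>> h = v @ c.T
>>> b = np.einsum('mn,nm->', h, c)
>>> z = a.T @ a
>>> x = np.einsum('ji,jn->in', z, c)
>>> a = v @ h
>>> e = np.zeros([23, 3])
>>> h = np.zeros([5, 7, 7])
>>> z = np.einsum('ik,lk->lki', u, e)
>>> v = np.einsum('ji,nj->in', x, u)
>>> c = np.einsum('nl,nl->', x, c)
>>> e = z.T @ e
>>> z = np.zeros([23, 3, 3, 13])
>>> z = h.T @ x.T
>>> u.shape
(7, 3)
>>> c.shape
()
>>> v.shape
(5, 7)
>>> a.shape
(5, 3)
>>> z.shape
(7, 7, 3)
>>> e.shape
(7, 3, 3)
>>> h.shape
(5, 7, 7)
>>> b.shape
()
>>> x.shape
(3, 5)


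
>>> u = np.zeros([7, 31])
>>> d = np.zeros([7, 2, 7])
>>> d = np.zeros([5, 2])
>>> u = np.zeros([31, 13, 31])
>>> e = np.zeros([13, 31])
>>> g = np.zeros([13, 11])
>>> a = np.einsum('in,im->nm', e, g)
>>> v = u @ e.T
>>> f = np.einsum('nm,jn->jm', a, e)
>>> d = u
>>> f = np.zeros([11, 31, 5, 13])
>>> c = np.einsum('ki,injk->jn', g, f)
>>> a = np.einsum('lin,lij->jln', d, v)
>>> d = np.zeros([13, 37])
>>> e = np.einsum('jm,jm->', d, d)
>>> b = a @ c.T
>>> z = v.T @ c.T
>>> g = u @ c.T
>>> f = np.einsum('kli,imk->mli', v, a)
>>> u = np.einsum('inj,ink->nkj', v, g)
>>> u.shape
(13, 5, 13)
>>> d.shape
(13, 37)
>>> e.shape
()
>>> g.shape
(31, 13, 5)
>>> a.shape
(13, 31, 31)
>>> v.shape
(31, 13, 13)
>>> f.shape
(31, 13, 13)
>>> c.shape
(5, 31)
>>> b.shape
(13, 31, 5)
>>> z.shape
(13, 13, 5)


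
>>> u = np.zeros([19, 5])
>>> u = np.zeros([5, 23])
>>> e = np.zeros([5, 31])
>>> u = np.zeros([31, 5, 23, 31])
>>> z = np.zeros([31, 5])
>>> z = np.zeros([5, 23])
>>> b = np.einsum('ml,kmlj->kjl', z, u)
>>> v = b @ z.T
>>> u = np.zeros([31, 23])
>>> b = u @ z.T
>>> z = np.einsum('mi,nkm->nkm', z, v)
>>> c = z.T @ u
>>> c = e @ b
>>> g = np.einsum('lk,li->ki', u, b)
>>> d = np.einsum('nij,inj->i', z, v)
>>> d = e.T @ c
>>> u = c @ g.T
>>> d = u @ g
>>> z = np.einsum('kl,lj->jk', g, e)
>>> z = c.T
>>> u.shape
(5, 23)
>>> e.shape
(5, 31)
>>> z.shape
(5, 5)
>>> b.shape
(31, 5)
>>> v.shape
(31, 31, 5)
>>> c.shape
(5, 5)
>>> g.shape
(23, 5)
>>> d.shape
(5, 5)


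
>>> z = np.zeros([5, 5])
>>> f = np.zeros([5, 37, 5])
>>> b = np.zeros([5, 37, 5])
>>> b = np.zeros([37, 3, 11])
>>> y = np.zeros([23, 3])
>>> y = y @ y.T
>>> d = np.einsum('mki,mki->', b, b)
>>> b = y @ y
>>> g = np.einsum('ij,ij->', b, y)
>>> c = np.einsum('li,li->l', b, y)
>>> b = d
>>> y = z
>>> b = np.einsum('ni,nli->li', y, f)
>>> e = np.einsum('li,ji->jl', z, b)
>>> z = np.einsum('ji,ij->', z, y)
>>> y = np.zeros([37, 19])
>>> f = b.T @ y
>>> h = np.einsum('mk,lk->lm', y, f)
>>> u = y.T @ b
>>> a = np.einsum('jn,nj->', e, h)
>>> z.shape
()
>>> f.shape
(5, 19)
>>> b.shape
(37, 5)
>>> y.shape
(37, 19)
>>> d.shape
()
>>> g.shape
()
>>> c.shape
(23,)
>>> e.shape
(37, 5)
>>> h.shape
(5, 37)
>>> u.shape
(19, 5)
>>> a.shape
()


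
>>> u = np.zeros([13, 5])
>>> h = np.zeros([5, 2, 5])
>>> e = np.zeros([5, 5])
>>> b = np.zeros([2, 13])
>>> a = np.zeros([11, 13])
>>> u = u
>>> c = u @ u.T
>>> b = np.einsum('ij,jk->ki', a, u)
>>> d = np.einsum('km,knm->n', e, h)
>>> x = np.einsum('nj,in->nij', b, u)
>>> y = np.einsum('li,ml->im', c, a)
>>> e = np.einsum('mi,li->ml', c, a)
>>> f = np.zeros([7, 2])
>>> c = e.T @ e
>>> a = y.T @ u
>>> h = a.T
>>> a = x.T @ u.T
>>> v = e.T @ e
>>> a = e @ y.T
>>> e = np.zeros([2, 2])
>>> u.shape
(13, 5)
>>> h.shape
(5, 11)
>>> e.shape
(2, 2)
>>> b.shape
(5, 11)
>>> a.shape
(13, 13)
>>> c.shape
(11, 11)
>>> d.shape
(2,)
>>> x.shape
(5, 13, 11)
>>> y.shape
(13, 11)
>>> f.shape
(7, 2)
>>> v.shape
(11, 11)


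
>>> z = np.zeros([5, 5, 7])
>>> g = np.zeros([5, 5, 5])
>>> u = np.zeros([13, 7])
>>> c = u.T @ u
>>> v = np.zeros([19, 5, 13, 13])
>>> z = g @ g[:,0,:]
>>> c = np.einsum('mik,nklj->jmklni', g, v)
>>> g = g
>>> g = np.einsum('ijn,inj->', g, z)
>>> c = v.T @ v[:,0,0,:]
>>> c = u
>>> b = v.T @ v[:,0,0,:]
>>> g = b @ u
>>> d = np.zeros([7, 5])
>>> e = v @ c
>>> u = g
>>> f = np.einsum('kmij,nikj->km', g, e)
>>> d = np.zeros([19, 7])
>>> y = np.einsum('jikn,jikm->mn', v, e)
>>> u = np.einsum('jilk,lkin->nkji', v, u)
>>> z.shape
(5, 5, 5)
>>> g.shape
(13, 13, 5, 7)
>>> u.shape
(7, 13, 19, 5)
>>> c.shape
(13, 7)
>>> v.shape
(19, 5, 13, 13)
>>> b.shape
(13, 13, 5, 13)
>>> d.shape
(19, 7)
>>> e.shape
(19, 5, 13, 7)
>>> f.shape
(13, 13)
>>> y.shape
(7, 13)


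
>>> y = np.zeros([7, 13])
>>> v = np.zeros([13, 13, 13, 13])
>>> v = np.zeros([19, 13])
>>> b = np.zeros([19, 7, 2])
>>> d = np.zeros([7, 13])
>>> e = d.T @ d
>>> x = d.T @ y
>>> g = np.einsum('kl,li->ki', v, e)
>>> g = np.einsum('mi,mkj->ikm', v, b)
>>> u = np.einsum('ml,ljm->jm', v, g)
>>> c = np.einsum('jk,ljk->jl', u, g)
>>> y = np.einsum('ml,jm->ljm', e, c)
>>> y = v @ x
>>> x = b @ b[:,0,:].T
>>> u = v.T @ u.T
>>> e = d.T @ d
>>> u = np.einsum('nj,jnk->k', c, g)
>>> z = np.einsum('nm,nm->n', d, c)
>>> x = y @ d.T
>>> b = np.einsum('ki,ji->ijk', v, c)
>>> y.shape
(19, 13)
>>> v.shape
(19, 13)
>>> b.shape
(13, 7, 19)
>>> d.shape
(7, 13)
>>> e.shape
(13, 13)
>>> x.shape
(19, 7)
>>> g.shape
(13, 7, 19)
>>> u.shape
(19,)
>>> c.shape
(7, 13)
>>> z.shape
(7,)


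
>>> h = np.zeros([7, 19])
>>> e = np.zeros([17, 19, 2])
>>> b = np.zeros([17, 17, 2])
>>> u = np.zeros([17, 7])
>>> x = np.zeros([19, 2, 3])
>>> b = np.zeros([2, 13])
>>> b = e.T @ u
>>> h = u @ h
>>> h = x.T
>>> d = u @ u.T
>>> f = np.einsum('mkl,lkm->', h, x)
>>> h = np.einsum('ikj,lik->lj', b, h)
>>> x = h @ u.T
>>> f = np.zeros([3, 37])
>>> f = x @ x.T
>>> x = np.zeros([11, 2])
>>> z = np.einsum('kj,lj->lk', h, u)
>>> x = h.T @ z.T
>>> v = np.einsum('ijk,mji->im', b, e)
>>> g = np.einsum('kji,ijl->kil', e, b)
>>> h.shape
(3, 7)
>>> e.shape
(17, 19, 2)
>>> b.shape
(2, 19, 7)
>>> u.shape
(17, 7)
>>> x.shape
(7, 17)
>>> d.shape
(17, 17)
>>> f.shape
(3, 3)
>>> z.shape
(17, 3)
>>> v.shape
(2, 17)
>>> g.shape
(17, 2, 7)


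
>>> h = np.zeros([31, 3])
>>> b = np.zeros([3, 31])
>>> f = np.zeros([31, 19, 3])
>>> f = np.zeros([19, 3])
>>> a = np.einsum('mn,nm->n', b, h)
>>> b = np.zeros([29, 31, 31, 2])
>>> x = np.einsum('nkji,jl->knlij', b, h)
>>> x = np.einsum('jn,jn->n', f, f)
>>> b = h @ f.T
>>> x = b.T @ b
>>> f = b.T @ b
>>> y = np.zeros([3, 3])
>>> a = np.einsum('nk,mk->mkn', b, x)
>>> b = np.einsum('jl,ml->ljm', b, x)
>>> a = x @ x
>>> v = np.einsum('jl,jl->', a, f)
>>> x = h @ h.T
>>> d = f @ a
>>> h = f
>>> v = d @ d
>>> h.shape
(19, 19)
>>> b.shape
(19, 31, 19)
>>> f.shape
(19, 19)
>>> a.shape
(19, 19)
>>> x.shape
(31, 31)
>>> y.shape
(3, 3)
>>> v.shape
(19, 19)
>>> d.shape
(19, 19)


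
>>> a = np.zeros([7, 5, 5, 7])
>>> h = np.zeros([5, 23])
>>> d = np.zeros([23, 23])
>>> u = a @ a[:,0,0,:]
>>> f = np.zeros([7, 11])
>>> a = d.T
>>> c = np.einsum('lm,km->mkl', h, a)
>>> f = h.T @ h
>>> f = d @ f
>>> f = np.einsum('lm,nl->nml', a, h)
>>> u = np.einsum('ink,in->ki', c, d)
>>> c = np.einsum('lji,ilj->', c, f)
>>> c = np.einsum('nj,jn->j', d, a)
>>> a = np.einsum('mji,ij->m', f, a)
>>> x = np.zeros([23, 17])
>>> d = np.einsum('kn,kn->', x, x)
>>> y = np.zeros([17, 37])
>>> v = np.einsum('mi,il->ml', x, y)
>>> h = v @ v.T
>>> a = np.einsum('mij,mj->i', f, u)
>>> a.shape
(23,)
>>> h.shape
(23, 23)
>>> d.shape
()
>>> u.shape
(5, 23)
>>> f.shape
(5, 23, 23)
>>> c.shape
(23,)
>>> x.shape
(23, 17)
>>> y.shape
(17, 37)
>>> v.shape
(23, 37)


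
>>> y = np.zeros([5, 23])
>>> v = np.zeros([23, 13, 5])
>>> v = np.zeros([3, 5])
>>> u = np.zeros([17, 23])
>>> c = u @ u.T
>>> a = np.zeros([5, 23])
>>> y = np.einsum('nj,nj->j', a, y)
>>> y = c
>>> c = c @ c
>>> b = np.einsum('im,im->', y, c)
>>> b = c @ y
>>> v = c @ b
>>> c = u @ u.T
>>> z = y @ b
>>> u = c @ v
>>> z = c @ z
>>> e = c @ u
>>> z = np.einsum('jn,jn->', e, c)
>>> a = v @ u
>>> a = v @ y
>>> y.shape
(17, 17)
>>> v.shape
(17, 17)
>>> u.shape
(17, 17)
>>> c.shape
(17, 17)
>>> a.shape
(17, 17)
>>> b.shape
(17, 17)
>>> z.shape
()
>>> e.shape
(17, 17)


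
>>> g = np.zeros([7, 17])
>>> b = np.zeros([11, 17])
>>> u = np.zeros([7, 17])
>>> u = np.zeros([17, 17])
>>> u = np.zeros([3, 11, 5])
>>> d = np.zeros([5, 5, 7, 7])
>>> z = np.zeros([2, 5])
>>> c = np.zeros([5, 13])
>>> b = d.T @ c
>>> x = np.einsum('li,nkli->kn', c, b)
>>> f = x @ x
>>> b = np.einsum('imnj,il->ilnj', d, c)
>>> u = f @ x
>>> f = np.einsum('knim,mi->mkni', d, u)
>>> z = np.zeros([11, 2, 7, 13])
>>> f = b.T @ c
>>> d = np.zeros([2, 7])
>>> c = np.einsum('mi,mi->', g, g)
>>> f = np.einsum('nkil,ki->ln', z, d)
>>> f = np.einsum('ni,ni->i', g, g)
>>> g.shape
(7, 17)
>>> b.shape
(5, 13, 7, 7)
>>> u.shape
(7, 7)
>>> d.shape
(2, 7)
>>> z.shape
(11, 2, 7, 13)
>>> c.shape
()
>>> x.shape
(7, 7)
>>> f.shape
(17,)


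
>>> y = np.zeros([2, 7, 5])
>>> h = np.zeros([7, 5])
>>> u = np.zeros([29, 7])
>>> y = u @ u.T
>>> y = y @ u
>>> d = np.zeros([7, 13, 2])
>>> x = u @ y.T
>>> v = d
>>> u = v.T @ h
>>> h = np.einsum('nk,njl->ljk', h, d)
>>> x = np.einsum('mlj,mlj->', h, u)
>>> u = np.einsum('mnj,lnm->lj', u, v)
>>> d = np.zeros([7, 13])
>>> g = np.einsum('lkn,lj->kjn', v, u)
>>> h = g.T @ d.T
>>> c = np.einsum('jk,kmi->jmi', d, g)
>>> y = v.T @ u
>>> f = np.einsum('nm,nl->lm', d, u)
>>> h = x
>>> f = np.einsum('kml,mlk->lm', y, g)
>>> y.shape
(2, 13, 5)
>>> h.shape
()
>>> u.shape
(7, 5)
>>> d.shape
(7, 13)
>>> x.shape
()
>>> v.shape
(7, 13, 2)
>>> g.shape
(13, 5, 2)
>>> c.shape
(7, 5, 2)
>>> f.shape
(5, 13)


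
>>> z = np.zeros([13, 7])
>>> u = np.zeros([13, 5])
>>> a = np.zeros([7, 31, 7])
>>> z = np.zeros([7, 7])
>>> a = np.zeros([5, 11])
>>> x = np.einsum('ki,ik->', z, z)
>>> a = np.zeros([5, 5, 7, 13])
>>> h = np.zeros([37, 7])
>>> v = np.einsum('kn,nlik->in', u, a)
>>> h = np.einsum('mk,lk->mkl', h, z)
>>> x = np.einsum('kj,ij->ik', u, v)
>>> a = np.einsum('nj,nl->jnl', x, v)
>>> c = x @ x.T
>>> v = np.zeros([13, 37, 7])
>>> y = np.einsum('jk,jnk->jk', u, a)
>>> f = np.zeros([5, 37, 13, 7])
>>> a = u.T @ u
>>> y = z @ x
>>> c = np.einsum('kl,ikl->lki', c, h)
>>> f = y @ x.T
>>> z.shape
(7, 7)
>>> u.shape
(13, 5)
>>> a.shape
(5, 5)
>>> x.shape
(7, 13)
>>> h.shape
(37, 7, 7)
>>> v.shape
(13, 37, 7)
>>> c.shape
(7, 7, 37)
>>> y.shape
(7, 13)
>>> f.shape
(7, 7)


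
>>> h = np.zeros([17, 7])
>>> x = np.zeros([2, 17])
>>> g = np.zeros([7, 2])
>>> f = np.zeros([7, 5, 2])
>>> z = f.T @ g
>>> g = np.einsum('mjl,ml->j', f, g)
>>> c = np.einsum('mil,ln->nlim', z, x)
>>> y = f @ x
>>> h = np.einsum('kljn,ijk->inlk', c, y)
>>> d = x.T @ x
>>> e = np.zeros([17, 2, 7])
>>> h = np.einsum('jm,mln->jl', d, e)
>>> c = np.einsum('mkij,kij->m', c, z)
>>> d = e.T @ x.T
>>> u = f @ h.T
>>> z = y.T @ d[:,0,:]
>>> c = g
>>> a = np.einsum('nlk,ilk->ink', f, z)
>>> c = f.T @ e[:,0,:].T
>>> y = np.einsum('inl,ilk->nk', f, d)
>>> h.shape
(17, 2)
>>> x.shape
(2, 17)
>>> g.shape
(5,)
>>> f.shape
(7, 5, 2)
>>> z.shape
(17, 5, 2)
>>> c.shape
(2, 5, 17)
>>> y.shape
(5, 2)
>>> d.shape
(7, 2, 2)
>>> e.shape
(17, 2, 7)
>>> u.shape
(7, 5, 17)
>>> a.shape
(17, 7, 2)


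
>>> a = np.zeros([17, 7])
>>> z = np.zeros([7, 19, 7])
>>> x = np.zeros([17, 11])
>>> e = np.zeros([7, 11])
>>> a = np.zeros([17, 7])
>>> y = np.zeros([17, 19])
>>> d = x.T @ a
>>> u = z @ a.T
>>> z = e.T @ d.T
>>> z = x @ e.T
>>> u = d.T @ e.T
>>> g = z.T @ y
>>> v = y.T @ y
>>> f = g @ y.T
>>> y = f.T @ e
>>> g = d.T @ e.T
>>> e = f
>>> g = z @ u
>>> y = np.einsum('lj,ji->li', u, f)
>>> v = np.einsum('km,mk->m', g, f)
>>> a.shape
(17, 7)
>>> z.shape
(17, 7)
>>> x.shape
(17, 11)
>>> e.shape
(7, 17)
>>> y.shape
(7, 17)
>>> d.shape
(11, 7)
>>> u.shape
(7, 7)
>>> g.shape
(17, 7)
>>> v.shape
(7,)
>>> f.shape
(7, 17)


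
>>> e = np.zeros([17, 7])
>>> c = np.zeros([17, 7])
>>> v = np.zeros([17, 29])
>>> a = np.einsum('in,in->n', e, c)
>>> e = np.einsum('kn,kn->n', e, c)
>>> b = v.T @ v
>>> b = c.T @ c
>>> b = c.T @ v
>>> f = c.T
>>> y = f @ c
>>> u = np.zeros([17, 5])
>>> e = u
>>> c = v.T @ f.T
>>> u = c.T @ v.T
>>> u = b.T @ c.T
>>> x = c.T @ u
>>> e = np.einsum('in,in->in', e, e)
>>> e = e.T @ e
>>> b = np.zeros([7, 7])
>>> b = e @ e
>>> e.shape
(5, 5)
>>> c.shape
(29, 7)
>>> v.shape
(17, 29)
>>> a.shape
(7,)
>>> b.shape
(5, 5)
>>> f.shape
(7, 17)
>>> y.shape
(7, 7)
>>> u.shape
(29, 29)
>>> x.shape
(7, 29)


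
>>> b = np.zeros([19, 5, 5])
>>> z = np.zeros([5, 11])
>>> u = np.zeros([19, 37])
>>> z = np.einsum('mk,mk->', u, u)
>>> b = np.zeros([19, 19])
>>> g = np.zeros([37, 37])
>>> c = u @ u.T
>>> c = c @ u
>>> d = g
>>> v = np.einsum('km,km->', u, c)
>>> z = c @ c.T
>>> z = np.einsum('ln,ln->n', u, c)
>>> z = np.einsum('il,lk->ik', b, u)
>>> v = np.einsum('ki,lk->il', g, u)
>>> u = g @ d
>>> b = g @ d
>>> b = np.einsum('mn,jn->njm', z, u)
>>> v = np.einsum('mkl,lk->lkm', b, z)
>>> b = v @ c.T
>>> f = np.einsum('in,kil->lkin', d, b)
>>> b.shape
(19, 37, 19)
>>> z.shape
(19, 37)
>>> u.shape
(37, 37)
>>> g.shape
(37, 37)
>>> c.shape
(19, 37)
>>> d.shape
(37, 37)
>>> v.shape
(19, 37, 37)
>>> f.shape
(19, 19, 37, 37)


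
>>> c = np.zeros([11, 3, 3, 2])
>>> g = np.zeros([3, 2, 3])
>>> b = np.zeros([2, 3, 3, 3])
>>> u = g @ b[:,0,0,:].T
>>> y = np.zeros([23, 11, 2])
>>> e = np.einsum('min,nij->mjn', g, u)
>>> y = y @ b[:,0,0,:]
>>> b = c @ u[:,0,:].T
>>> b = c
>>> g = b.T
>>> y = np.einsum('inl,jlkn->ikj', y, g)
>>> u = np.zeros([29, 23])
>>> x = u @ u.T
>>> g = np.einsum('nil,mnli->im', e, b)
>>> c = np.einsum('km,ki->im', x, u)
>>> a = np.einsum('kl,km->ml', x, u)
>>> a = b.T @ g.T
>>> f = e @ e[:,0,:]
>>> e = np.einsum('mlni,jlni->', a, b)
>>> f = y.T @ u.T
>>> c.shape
(23, 29)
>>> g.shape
(2, 11)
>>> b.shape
(11, 3, 3, 2)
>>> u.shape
(29, 23)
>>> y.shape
(23, 3, 2)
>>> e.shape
()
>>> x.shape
(29, 29)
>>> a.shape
(2, 3, 3, 2)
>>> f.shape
(2, 3, 29)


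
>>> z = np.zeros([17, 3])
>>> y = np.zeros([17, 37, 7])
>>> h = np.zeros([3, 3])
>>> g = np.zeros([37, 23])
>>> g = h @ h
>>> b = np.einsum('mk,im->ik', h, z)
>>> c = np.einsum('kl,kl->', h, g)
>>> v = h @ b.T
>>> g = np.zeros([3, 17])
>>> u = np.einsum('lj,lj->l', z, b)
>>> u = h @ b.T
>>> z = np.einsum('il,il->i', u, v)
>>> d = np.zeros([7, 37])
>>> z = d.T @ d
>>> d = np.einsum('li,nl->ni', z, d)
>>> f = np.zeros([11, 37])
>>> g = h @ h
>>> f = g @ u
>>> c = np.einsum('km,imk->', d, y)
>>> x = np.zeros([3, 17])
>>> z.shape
(37, 37)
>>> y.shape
(17, 37, 7)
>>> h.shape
(3, 3)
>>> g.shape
(3, 3)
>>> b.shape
(17, 3)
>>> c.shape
()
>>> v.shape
(3, 17)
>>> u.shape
(3, 17)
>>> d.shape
(7, 37)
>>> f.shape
(3, 17)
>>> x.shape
(3, 17)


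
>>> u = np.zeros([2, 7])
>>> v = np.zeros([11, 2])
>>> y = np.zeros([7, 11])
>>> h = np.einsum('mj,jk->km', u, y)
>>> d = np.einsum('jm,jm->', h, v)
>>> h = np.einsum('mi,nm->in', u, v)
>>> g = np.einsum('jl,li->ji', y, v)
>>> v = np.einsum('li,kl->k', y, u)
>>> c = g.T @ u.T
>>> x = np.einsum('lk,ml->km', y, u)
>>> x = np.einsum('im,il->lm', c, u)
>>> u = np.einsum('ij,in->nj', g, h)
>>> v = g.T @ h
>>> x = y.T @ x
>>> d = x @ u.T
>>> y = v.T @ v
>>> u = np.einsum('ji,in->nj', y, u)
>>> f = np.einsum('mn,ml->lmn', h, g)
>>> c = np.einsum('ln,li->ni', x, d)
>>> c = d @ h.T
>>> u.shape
(2, 11)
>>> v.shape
(2, 11)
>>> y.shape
(11, 11)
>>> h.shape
(7, 11)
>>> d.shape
(11, 11)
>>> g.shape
(7, 2)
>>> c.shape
(11, 7)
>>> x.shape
(11, 2)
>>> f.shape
(2, 7, 11)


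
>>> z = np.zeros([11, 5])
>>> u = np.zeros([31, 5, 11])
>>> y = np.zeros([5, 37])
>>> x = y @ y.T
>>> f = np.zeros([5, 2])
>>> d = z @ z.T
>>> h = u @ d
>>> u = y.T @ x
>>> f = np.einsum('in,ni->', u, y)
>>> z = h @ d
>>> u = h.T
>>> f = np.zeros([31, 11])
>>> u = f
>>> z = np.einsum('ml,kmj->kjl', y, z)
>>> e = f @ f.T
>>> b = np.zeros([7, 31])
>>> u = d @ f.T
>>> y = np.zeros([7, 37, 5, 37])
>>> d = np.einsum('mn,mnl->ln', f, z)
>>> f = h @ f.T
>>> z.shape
(31, 11, 37)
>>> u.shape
(11, 31)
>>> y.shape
(7, 37, 5, 37)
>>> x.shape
(5, 5)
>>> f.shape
(31, 5, 31)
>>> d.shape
(37, 11)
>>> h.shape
(31, 5, 11)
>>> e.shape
(31, 31)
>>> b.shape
(7, 31)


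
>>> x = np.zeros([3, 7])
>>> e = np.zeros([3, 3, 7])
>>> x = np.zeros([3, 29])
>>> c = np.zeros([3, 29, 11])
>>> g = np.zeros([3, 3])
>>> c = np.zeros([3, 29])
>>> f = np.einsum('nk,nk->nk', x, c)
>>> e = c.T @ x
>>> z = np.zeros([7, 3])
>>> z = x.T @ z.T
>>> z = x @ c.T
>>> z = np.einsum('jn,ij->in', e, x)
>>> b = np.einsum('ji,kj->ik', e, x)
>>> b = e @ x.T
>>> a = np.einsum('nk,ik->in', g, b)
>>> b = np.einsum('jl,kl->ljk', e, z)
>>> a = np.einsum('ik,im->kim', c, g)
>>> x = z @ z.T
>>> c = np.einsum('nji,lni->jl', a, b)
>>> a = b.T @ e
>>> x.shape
(3, 3)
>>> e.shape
(29, 29)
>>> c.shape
(3, 29)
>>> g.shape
(3, 3)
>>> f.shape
(3, 29)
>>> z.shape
(3, 29)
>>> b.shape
(29, 29, 3)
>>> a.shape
(3, 29, 29)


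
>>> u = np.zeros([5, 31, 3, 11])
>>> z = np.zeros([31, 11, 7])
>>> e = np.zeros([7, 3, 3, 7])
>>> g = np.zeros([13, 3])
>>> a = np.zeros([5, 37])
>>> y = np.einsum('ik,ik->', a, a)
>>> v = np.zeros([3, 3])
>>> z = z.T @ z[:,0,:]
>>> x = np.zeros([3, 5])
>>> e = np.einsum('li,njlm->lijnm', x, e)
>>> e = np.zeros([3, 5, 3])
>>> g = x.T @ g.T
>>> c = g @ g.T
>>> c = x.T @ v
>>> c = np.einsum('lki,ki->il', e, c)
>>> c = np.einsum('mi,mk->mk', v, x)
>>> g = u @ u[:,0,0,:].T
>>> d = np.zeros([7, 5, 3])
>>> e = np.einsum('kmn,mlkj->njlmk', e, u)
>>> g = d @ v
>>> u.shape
(5, 31, 3, 11)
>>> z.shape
(7, 11, 7)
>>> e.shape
(3, 11, 31, 5, 3)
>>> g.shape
(7, 5, 3)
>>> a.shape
(5, 37)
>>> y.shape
()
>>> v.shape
(3, 3)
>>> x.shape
(3, 5)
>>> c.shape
(3, 5)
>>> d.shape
(7, 5, 3)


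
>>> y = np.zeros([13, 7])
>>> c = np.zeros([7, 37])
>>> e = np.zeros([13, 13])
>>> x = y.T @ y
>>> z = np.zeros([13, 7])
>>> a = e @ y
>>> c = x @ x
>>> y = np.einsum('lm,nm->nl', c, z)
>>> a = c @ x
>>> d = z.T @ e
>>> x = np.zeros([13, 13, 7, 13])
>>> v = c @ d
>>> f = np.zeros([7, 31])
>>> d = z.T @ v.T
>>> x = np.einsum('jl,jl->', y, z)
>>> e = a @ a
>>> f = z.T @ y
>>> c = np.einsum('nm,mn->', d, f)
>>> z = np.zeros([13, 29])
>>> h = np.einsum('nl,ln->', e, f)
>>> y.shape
(13, 7)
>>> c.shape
()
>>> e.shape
(7, 7)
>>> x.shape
()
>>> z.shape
(13, 29)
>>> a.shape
(7, 7)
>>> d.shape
(7, 7)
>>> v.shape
(7, 13)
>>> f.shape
(7, 7)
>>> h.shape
()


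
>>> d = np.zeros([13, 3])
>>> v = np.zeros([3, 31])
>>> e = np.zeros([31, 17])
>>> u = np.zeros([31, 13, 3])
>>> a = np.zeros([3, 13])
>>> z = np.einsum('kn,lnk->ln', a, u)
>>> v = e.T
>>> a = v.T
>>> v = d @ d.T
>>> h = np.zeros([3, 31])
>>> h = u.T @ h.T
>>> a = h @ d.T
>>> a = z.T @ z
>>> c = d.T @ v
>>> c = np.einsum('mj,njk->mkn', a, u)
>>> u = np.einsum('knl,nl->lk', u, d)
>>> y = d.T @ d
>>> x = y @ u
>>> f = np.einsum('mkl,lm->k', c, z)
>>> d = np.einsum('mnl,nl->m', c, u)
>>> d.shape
(13,)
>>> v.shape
(13, 13)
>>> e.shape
(31, 17)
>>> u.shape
(3, 31)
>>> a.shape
(13, 13)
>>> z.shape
(31, 13)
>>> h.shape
(3, 13, 3)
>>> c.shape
(13, 3, 31)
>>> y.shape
(3, 3)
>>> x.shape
(3, 31)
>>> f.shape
(3,)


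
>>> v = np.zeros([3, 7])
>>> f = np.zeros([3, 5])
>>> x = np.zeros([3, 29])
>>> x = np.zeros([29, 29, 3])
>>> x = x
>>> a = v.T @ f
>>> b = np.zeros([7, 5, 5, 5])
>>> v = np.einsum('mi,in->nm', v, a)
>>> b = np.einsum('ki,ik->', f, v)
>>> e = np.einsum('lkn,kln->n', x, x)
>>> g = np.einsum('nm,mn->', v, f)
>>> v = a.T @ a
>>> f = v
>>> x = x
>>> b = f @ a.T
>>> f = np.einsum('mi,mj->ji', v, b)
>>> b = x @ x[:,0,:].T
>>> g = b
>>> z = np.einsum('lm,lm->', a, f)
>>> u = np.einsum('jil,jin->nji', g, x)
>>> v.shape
(5, 5)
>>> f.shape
(7, 5)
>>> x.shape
(29, 29, 3)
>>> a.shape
(7, 5)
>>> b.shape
(29, 29, 29)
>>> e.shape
(3,)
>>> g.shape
(29, 29, 29)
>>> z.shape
()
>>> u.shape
(3, 29, 29)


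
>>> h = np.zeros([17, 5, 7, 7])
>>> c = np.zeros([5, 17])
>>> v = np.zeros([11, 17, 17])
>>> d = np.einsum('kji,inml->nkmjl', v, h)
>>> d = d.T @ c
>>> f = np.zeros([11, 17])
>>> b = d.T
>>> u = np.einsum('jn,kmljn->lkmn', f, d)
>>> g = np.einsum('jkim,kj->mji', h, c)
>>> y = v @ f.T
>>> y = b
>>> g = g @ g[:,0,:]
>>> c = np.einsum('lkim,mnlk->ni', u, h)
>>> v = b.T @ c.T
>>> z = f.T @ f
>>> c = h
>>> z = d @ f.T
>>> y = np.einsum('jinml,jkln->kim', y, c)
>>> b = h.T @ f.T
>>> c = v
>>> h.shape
(17, 5, 7, 7)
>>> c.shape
(7, 17, 7, 11, 5)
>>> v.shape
(7, 17, 7, 11, 5)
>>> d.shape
(7, 17, 7, 11, 17)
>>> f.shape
(11, 17)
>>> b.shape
(7, 7, 5, 11)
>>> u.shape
(7, 7, 17, 17)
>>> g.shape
(7, 17, 7)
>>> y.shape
(5, 11, 17)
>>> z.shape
(7, 17, 7, 11, 11)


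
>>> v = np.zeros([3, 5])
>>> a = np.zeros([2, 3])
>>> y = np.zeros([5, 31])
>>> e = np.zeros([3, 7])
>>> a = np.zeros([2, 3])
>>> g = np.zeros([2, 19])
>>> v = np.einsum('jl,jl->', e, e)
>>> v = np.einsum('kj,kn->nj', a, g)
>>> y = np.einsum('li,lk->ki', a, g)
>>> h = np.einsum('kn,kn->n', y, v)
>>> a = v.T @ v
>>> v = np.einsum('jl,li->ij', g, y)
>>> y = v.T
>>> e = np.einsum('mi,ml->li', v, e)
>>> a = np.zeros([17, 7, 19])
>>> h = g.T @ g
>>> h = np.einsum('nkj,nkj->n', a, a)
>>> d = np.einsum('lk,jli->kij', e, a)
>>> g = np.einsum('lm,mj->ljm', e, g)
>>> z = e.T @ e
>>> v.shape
(3, 2)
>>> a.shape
(17, 7, 19)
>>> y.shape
(2, 3)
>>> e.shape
(7, 2)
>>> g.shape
(7, 19, 2)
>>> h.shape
(17,)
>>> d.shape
(2, 19, 17)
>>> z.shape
(2, 2)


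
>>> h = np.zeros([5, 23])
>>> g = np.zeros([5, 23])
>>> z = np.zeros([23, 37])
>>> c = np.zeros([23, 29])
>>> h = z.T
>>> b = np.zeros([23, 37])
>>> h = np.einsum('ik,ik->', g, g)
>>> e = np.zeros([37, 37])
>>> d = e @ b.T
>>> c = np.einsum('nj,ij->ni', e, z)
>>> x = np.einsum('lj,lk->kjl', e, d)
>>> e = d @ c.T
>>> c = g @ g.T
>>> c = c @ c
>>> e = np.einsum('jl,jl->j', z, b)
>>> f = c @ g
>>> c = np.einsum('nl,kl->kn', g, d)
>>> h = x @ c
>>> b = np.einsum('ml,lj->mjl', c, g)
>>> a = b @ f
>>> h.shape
(23, 37, 5)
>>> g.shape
(5, 23)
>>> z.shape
(23, 37)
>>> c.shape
(37, 5)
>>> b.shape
(37, 23, 5)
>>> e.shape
(23,)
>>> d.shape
(37, 23)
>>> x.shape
(23, 37, 37)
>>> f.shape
(5, 23)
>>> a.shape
(37, 23, 23)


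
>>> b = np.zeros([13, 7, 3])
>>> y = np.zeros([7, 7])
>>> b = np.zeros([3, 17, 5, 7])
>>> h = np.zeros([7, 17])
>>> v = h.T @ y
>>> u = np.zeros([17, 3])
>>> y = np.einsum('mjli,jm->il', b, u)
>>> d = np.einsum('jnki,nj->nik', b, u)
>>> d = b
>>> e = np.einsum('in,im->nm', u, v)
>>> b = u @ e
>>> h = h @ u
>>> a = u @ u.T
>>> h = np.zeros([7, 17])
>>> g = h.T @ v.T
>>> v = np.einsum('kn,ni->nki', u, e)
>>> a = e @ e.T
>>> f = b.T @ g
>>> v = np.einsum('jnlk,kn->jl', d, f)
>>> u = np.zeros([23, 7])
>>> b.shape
(17, 7)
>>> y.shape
(7, 5)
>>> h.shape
(7, 17)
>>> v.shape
(3, 5)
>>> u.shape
(23, 7)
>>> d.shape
(3, 17, 5, 7)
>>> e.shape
(3, 7)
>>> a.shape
(3, 3)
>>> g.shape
(17, 17)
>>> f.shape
(7, 17)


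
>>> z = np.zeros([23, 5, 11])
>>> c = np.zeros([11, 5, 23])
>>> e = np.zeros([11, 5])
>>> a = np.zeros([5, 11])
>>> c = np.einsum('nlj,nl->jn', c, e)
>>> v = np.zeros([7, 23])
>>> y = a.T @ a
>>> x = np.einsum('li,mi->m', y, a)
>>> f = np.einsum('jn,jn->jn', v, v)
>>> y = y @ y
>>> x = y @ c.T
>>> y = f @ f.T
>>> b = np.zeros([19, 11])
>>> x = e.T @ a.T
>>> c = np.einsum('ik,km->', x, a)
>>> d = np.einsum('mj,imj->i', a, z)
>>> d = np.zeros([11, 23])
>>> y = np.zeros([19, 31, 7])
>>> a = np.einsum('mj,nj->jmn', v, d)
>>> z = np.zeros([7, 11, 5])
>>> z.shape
(7, 11, 5)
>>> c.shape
()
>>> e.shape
(11, 5)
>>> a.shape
(23, 7, 11)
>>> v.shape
(7, 23)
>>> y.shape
(19, 31, 7)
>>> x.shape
(5, 5)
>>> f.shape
(7, 23)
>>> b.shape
(19, 11)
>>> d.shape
(11, 23)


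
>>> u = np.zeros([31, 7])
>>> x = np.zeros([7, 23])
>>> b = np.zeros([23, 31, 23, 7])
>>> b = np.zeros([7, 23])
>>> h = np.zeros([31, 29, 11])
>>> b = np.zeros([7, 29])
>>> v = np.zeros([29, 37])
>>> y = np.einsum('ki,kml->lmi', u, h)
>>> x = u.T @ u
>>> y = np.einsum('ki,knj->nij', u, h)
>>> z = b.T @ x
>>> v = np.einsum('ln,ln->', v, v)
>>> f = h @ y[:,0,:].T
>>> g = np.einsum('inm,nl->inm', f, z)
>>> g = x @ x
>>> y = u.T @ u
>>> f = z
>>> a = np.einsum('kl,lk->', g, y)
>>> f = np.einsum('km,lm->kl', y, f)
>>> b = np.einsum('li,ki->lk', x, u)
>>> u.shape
(31, 7)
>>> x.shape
(7, 7)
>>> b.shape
(7, 31)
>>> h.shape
(31, 29, 11)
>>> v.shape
()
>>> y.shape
(7, 7)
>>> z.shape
(29, 7)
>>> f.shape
(7, 29)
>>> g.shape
(7, 7)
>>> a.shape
()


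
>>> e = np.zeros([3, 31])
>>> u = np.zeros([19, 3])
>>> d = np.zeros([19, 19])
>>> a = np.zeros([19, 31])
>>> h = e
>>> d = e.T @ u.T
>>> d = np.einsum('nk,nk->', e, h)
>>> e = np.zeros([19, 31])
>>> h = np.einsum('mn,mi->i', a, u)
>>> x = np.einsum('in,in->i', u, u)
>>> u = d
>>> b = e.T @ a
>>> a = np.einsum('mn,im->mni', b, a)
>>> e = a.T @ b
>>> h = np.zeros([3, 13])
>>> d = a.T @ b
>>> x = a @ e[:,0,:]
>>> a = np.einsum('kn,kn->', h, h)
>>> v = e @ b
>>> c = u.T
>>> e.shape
(19, 31, 31)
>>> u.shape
()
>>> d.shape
(19, 31, 31)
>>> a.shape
()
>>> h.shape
(3, 13)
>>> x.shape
(31, 31, 31)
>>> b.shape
(31, 31)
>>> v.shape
(19, 31, 31)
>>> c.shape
()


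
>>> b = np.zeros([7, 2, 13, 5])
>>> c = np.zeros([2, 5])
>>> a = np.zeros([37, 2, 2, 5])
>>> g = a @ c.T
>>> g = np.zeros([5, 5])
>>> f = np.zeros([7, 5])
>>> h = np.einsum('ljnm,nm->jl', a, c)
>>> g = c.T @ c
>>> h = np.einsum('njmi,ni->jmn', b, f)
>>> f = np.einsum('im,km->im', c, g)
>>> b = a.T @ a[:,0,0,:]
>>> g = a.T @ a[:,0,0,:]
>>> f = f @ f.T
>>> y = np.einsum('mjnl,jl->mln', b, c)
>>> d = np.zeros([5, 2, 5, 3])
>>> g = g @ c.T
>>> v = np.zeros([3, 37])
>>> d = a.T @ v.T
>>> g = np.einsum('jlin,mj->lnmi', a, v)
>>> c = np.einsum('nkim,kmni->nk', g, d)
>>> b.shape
(5, 2, 2, 5)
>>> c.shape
(2, 5)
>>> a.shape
(37, 2, 2, 5)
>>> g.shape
(2, 5, 3, 2)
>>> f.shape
(2, 2)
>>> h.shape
(2, 13, 7)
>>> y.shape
(5, 5, 2)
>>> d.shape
(5, 2, 2, 3)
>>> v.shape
(3, 37)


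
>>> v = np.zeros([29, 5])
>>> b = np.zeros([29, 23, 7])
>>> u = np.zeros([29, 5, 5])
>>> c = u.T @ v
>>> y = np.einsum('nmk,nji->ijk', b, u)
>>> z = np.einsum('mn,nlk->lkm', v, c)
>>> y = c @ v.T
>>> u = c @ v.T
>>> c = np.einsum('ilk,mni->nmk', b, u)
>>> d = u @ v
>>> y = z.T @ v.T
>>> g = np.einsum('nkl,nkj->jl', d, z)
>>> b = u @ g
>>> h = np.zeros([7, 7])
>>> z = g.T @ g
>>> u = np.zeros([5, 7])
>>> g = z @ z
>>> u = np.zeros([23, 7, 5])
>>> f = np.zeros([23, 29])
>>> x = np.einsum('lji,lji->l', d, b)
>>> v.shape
(29, 5)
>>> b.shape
(5, 5, 5)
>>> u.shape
(23, 7, 5)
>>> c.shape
(5, 5, 7)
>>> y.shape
(29, 5, 29)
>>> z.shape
(5, 5)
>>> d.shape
(5, 5, 5)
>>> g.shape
(5, 5)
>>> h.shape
(7, 7)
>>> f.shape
(23, 29)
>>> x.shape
(5,)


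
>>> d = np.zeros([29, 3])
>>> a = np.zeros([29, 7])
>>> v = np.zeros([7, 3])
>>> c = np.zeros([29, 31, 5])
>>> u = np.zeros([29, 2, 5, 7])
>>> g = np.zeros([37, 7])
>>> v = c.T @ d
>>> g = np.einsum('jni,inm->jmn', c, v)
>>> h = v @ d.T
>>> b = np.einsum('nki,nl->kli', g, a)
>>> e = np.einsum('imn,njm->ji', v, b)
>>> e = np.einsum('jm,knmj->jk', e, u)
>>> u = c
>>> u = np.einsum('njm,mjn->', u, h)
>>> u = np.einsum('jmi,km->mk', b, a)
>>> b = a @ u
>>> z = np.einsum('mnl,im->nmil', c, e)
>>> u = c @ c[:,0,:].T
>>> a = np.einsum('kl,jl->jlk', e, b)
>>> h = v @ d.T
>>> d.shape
(29, 3)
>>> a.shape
(29, 29, 7)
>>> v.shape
(5, 31, 3)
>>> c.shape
(29, 31, 5)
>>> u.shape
(29, 31, 29)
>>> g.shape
(29, 3, 31)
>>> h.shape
(5, 31, 29)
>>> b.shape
(29, 29)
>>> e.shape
(7, 29)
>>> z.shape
(31, 29, 7, 5)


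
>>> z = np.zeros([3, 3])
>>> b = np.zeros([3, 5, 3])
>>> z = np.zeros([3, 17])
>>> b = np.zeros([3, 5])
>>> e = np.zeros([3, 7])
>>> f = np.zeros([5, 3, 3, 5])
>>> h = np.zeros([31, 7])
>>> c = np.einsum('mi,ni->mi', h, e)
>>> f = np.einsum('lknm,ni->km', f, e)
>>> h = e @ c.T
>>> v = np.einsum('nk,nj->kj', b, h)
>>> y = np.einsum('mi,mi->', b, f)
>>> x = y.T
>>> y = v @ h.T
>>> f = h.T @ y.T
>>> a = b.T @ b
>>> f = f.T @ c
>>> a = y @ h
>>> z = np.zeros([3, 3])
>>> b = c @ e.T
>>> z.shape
(3, 3)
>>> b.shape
(31, 3)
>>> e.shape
(3, 7)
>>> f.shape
(5, 7)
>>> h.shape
(3, 31)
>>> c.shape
(31, 7)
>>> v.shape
(5, 31)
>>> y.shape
(5, 3)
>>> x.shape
()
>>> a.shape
(5, 31)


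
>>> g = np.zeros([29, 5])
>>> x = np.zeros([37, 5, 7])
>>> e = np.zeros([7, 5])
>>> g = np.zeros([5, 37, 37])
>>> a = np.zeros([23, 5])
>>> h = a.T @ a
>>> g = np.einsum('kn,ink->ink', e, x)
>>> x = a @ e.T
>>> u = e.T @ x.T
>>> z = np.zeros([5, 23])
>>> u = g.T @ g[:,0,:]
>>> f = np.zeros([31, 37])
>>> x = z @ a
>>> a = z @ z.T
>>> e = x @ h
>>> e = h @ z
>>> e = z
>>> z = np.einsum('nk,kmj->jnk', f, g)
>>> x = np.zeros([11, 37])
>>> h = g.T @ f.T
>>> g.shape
(37, 5, 7)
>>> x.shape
(11, 37)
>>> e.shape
(5, 23)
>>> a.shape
(5, 5)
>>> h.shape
(7, 5, 31)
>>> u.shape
(7, 5, 7)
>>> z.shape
(7, 31, 37)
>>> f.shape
(31, 37)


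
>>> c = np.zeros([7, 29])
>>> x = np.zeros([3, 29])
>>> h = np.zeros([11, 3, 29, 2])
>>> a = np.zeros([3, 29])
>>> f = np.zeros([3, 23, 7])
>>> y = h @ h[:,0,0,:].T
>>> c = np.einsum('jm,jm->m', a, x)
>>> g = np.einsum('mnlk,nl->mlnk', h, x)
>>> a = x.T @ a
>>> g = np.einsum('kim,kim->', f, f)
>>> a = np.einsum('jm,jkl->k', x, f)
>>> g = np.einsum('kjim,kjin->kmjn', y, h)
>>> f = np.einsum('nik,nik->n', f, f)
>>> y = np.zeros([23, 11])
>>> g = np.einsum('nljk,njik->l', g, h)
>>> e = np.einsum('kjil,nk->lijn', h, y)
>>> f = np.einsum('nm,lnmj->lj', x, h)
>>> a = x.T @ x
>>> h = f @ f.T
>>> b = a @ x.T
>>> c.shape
(29,)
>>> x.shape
(3, 29)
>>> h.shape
(11, 11)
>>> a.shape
(29, 29)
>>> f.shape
(11, 2)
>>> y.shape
(23, 11)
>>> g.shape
(11,)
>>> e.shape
(2, 29, 3, 23)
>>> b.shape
(29, 3)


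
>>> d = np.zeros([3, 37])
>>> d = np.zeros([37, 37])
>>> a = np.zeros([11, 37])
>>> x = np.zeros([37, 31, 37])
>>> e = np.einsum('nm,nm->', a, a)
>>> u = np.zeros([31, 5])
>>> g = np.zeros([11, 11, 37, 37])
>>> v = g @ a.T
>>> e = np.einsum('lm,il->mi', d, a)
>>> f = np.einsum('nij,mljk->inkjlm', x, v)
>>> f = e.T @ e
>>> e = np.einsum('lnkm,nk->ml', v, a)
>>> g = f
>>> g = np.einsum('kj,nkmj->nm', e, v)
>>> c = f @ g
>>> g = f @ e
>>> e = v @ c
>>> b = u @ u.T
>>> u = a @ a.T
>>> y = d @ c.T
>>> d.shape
(37, 37)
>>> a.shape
(11, 37)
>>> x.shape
(37, 31, 37)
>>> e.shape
(11, 11, 37, 37)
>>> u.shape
(11, 11)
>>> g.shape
(11, 11)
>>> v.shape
(11, 11, 37, 11)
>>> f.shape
(11, 11)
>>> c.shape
(11, 37)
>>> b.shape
(31, 31)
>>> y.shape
(37, 11)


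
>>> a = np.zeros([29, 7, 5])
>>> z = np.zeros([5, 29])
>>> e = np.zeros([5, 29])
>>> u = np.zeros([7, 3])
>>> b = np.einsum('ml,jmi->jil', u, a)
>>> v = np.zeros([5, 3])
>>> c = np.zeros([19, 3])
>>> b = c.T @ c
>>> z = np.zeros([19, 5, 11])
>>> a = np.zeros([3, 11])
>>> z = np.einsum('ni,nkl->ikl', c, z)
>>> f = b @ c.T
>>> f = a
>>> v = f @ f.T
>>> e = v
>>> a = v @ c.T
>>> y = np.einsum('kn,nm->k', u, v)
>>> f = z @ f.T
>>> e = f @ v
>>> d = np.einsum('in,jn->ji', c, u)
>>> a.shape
(3, 19)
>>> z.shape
(3, 5, 11)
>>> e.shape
(3, 5, 3)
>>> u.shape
(7, 3)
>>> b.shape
(3, 3)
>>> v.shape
(3, 3)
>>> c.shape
(19, 3)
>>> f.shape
(3, 5, 3)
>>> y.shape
(7,)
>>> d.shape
(7, 19)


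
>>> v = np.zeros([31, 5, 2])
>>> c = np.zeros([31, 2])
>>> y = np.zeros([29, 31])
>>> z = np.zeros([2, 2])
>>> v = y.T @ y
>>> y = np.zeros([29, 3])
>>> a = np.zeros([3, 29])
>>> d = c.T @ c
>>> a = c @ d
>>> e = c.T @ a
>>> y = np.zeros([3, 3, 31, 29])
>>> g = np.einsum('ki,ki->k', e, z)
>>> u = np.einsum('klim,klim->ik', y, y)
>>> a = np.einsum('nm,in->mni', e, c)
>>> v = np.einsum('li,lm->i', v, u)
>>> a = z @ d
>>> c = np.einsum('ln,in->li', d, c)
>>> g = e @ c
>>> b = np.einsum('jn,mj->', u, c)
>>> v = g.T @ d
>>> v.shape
(31, 2)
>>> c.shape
(2, 31)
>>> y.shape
(3, 3, 31, 29)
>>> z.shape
(2, 2)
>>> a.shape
(2, 2)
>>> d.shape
(2, 2)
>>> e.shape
(2, 2)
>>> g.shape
(2, 31)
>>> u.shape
(31, 3)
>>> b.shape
()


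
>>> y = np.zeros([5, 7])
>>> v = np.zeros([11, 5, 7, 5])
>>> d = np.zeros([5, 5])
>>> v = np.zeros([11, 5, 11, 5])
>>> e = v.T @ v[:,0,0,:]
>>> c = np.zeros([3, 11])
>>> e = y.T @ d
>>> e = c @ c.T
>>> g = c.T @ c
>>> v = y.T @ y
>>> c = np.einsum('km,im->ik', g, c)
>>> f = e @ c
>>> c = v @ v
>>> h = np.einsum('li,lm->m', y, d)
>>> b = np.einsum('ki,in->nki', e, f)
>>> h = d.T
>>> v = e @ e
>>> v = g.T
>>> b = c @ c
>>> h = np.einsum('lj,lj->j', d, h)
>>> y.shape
(5, 7)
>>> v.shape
(11, 11)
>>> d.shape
(5, 5)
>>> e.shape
(3, 3)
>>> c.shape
(7, 7)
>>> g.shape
(11, 11)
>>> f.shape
(3, 11)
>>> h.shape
(5,)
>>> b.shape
(7, 7)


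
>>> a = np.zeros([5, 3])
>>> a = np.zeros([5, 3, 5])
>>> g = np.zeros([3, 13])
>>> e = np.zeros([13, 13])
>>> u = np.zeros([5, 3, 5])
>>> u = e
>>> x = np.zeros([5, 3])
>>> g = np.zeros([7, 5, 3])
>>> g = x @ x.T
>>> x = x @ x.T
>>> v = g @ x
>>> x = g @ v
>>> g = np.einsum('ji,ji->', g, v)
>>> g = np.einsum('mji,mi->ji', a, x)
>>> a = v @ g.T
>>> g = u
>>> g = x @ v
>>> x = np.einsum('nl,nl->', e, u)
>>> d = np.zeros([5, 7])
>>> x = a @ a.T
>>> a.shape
(5, 3)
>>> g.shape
(5, 5)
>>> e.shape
(13, 13)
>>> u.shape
(13, 13)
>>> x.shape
(5, 5)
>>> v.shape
(5, 5)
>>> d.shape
(5, 7)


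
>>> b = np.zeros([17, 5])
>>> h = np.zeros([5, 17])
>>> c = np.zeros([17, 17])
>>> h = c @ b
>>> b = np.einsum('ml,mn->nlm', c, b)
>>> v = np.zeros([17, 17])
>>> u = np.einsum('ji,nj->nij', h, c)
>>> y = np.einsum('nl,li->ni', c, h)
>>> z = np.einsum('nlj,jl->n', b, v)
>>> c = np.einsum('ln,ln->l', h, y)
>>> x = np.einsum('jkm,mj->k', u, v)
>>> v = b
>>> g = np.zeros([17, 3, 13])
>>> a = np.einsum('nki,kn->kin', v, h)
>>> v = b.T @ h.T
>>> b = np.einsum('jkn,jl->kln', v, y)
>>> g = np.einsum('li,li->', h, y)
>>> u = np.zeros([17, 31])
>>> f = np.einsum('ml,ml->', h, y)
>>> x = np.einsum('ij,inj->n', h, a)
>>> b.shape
(17, 5, 17)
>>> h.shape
(17, 5)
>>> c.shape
(17,)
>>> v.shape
(17, 17, 17)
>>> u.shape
(17, 31)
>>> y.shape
(17, 5)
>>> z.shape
(5,)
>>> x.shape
(17,)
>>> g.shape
()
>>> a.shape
(17, 17, 5)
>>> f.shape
()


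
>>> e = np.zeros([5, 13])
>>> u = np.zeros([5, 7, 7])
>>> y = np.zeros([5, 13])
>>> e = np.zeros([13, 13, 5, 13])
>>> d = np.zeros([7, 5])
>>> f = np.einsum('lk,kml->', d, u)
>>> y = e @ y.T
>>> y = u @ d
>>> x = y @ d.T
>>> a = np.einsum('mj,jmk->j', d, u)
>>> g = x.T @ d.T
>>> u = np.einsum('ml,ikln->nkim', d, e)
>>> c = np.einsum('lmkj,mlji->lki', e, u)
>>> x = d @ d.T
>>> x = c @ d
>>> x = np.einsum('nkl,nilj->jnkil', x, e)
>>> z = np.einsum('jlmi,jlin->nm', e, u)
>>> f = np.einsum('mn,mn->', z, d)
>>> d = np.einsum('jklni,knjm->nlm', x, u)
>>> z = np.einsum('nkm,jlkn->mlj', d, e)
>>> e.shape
(13, 13, 5, 13)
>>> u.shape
(13, 13, 13, 7)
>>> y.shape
(5, 7, 5)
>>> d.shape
(13, 5, 7)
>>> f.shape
()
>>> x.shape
(13, 13, 5, 13, 5)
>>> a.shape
(5,)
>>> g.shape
(7, 7, 7)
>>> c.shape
(13, 5, 7)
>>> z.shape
(7, 13, 13)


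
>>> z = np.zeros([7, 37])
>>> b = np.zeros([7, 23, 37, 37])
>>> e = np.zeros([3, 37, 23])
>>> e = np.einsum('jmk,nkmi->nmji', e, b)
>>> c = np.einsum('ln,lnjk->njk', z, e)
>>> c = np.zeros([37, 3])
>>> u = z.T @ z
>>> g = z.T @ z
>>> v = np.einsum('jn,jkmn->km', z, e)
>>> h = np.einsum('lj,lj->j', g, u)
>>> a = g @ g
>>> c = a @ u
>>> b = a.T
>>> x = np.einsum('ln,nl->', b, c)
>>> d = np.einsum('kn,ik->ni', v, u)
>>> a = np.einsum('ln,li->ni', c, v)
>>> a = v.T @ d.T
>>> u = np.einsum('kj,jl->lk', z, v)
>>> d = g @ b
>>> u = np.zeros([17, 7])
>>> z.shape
(7, 37)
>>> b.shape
(37, 37)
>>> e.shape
(7, 37, 3, 37)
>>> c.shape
(37, 37)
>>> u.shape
(17, 7)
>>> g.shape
(37, 37)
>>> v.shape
(37, 3)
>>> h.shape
(37,)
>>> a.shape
(3, 3)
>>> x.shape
()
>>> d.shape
(37, 37)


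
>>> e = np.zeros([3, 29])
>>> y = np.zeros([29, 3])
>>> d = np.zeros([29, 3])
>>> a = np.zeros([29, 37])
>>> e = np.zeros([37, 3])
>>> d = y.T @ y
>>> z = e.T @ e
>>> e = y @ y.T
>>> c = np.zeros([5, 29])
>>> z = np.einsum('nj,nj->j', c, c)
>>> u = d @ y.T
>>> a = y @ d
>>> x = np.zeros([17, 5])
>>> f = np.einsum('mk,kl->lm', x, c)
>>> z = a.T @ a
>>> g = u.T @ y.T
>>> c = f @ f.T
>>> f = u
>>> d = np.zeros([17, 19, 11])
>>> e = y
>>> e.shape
(29, 3)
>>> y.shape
(29, 3)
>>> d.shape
(17, 19, 11)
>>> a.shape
(29, 3)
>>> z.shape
(3, 3)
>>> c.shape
(29, 29)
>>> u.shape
(3, 29)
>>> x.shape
(17, 5)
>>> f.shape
(3, 29)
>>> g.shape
(29, 29)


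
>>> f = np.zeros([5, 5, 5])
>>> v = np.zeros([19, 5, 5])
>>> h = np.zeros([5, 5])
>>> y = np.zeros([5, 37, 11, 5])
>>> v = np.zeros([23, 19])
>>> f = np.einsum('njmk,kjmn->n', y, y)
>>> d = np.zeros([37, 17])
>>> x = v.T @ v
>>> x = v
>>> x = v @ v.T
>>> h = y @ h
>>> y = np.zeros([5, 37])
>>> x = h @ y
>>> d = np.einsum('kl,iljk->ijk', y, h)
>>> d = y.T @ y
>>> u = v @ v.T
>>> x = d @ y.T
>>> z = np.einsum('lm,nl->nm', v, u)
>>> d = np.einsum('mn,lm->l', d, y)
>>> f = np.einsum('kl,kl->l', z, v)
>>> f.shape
(19,)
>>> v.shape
(23, 19)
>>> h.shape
(5, 37, 11, 5)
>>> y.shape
(5, 37)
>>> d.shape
(5,)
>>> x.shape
(37, 5)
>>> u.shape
(23, 23)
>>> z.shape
(23, 19)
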